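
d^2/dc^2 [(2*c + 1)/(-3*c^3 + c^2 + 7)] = 2*(c^2*(2*c + 1)*(9*c - 2)^2 + (18*c^2 - 4*c + (2*c + 1)*(9*c - 1))*(-3*c^3 + c^2 + 7))/(-3*c^3 + c^2 + 7)^3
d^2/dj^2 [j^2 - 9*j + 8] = 2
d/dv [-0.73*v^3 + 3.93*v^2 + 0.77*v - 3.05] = -2.19*v^2 + 7.86*v + 0.77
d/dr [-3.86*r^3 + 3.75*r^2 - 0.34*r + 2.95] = -11.58*r^2 + 7.5*r - 0.34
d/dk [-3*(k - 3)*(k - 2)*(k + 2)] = -9*k^2 + 18*k + 12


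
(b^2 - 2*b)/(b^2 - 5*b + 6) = b/(b - 3)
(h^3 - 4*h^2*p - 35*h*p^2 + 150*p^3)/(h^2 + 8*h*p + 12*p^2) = (h^2 - 10*h*p + 25*p^2)/(h + 2*p)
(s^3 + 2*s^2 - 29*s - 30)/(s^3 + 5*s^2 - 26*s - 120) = (s + 1)/(s + 4)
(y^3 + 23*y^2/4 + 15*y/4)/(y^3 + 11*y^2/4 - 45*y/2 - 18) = y*(y + 5)/(y^2 + 2*y - 24)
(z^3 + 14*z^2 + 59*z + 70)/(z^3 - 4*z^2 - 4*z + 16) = (z^2 + 12*z + 35)/(z^2 - 6*z + 8)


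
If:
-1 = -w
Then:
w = 1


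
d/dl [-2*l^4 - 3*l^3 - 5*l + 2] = -8*l^3 - 9*l^2 - 5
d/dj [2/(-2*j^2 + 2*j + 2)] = (2*j - 1)/(-j^2 + j + 1)^2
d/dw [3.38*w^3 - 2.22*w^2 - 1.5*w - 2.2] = 10.14*w^2 - 4.44*w - 1.5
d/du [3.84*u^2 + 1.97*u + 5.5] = 7.68*u + 1.97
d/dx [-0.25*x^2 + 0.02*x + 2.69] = 0.02 - 0.5*x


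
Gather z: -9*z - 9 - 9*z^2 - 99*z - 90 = -9*z^2 - 108*z - 99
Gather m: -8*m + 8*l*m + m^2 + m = m^2 + m*(8*l - 7)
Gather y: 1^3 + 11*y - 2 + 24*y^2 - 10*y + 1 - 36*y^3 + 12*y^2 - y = -36*y^3 + 36*y^2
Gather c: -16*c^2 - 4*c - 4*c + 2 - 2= -16*c^2 - 8*c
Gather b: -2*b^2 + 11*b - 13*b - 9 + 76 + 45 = -2*b^2 - 2*b + 112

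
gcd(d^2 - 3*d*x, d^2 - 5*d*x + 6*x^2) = -d + 3*x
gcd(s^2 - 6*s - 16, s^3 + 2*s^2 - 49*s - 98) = s + 2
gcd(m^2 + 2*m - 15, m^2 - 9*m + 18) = m - 3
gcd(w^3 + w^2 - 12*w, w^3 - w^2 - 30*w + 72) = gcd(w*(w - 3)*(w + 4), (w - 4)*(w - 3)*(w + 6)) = w - 3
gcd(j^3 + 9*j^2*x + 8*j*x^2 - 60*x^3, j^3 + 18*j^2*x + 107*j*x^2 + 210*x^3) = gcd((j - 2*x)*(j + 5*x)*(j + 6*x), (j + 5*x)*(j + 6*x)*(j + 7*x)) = j^2 + 11*j*x + 30*x^2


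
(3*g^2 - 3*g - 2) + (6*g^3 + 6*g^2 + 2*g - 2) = 6*g^3 + 9*g^2 - g - 4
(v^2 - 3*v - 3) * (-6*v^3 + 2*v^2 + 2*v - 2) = -6*v^5 + 20*v^4 + 14*v^3 - 14*v^2 + 6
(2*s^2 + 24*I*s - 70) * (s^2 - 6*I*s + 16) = 2*s^4 + 12*I*s^3 + 106*s^2 + 804*I*s - 1120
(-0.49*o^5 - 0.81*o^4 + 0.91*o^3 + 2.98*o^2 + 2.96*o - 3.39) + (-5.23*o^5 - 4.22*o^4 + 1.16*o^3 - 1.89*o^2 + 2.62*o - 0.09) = -5.72*o^5 - 5.03*o^4 + 2.07*o^3 + 1.09*o^2 + 5.58*o - 3.48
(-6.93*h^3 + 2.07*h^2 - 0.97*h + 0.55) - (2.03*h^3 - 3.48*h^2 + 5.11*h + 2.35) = -8.96*h^3 + 5.55*h^2 - 6.08*h - 1.8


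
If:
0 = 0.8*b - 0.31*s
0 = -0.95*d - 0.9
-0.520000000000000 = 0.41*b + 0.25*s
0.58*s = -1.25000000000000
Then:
No Solution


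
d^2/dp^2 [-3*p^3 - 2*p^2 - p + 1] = -18*p - 4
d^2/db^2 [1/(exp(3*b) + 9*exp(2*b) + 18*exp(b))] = 9*(-(exp(2*b) + 4*exp(b) + 2)*(exp(2*b) + 9*exp(b) + 18) + 2*(exp(2*b) + 6*exp(b) + 6)^2)*exp(-b)/(exp(2*b) + 9*exp(b) + 18)^3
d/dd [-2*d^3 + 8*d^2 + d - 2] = -6*d^2 + 16*d + 1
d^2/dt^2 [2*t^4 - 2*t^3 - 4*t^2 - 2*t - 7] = 24*t^2 - 12*t - 8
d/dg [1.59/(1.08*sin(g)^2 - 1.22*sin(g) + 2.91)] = (1.9398 - 3.4344*sin(g))*cos(g)/(1.08*sin(g)^2 - 1.22*sin(g) + 2.91)^2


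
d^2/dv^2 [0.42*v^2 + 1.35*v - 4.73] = 0.840000000000000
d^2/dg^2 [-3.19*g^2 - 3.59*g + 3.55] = -6.38000000000000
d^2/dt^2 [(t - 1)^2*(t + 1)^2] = 12*t^2 - 4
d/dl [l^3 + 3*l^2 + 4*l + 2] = 3*l^2 + 6*l + 4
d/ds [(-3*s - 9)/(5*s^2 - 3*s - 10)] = 3*(5*s^2 + 30*s + 1)/(25*s^4 - 30*s^3 - 91*s^2 + 60*s + 100)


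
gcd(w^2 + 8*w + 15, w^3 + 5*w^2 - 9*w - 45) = w^2 + 8*w + 15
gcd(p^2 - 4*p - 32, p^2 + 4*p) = p + 4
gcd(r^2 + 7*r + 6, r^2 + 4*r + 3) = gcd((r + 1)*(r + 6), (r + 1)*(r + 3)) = r + 1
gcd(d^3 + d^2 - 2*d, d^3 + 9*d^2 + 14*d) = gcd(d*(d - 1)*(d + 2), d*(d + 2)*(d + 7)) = d^2 + 2*d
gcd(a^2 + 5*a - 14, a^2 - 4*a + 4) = a - 2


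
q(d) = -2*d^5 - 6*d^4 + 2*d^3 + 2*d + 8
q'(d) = -10*d^4 - 24*d^3 + 6*d^2 + 2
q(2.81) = -666.49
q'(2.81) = -1106.62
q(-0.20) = 7.58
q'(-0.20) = 2.42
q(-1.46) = -15.14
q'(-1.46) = 44.04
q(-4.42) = 910.40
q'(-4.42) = -1625.07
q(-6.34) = 10278.42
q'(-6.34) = -9797.53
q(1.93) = -110.57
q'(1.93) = -286.94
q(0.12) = 8.24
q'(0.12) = 2.04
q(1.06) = 2.25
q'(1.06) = -32.47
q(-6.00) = 7340.00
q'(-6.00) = -7558.00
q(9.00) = -155980.00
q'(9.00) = -82618.00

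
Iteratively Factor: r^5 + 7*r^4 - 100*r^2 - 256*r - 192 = (r + 2)*(r^4 + 5*r^3 - 10*r^2 - 80*r - 96) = (r - 4)*(r + 2)*(r^3 + 9*r^2 + 26*r + 24) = (r - 4)*(r + 2)*(r + 3)*(r^2 + 6*r + 8) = (r - 4)*(r + 2)*(r + 3)*(r + 4)*(r + 2)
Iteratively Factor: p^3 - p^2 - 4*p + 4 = (p - 2)*(p^2 + p - 2) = (p - 2)*(p - 1)*(p + 2)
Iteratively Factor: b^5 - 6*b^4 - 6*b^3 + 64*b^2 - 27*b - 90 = (b - 5)*(b^4 - b^3 - 11*b^2 + 9*b + 18) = (b - 5)*(b + 3)*(b^3 - 4*b^2 + b + 6) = (b - 5)*(b - 2)*(b + 3)*(b^2 - 2*b - 3) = (b - 5)*(b - 3)*(b - 2)*(b + 3)*(b + 1)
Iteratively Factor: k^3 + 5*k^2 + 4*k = (k + 1)*(k^2 + 4*k) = (k + 1)*(k + 4)*(k)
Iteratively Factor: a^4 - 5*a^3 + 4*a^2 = (a - 1)*(a^3 - 4*a^2) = (a - 4)*(a - 1)*(a^2) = a*(a - 4)*(a - 1)*(a)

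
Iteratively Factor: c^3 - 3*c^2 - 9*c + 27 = (c + 3)*(c^2 - 6*c + 9) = (c - 3)*(c + 3)*(c - 3)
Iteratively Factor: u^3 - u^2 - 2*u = (u)*(u^2 - u - 2) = u*(u - 2)*(u + 1)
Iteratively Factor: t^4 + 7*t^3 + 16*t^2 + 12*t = (t + 2)*(t^3 + 5*t^2 + 6*t) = t*(t + 2)*(t^2 + 5*t + 6) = t*(t + 2)^2*(t + 3)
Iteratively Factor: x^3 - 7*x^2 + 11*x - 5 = (x - 1)*(x^2 - 6*x + 5) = (x - 1)^2*(x - 5)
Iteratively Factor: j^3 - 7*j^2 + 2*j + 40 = (j + 2)*(j^2 - 9*j + 20) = (j - 5)*(j + 2)*(j - 4)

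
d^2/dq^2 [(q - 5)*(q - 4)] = 2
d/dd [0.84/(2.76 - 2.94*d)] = 2.4696/(2.94*d - 2.76)^2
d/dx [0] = 0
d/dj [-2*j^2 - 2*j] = -4*j - 2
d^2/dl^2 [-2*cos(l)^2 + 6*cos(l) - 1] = -6*cos(l) + 4*cos(2*l)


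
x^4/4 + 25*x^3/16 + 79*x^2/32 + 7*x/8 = x*(x/4 + 1)*(x + 1/2)*(x + 7/4)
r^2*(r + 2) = r^3 + 2*r^2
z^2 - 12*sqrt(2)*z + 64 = (z - 8*sqrt(2))*(z - 4*sqrt(2))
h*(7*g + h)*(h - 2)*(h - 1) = 7*g*h^3 - 21*g*h^2 + 14*g*h + h^4 - 3*h^3 + 2*h^2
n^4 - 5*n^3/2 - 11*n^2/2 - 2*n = n*(n - 4)*(n + 1/2)*(n + 1)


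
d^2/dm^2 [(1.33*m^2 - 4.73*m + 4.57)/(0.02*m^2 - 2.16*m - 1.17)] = (0.111128*m^3 + 0.197699999999998*m^2 - 1.84863600000001*m + 70.406046)/(8.0e-6*m^6 - 0.002592*m^5 + 0.278532*m^4 - 9.774432*m^3 - 16.294122*m^2 - 8.870472*m - 1.601613)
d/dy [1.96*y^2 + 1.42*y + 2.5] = 3.92*y + 1.42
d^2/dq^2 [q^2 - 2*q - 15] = 2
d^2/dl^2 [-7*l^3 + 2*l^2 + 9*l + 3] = 4 - 42*l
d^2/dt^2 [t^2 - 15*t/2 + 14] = 2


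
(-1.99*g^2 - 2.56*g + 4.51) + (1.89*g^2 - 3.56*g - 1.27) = -0.1*g^2 - 6.12*g + 3.24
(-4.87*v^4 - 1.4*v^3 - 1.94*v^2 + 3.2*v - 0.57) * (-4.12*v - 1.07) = 20.0644*v^5 + 10.9789*v^4 + 9.4908*v^3 - 11.1082*v^2 - 1.0756*v + 0.6099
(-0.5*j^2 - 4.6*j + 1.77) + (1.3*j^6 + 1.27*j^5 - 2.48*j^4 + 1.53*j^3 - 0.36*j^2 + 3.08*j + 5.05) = 1.3*j^6 + 1.27*j^5 - 2.48*j^4 + 1.53*j^3 - 0.86*j^2 - 1.52*j + 6.82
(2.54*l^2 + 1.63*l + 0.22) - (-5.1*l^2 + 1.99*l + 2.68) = 7.64*l^2 - 0.36*l - 2.46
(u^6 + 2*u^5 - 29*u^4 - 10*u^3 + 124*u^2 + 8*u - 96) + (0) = u^6 + 2*u^5 - 29*u^4 - 10*u^3 + 124*u^2 + 8*u - 96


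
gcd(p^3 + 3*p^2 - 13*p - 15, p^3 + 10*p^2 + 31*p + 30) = p + 5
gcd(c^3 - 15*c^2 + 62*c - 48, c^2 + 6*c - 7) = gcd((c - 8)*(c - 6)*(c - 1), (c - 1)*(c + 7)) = c - 1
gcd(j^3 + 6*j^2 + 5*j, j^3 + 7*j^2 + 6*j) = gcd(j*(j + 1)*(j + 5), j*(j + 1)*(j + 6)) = j^2 + j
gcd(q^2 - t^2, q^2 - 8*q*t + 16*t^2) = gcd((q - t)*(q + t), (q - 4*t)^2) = 1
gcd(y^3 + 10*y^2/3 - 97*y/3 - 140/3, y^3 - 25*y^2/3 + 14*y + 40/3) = y - 5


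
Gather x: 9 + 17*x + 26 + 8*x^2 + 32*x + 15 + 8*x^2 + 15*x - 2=16*x^2 + 64*x + 48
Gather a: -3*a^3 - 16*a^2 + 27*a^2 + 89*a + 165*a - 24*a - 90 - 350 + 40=-3*a^3 + 11*a^2 + 230*a - 400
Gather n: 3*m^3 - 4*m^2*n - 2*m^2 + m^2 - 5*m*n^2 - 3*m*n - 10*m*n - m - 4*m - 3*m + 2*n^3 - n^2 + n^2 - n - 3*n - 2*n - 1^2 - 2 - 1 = 3*m^3 - m^2 - 5*m*n^2 - 8*m + 2*n^3 + n*(-4*m^2 - 13*m - 6) - 4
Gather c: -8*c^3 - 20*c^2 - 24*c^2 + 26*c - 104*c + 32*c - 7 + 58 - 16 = -8*c^3 - 44*c^2 - 46*c + 35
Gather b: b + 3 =b + 3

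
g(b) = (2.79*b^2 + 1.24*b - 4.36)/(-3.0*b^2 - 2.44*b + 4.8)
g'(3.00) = -0.04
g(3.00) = -0.83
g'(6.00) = -0.01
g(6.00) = -0.88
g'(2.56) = -0.05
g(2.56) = -0.81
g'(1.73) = -0.18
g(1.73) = -0.73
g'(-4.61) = -0.03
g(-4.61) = -1.03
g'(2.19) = -0.08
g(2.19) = -0.79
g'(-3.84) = -0.06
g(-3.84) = -1.06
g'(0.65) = -1.47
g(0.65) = -1.22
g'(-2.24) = -0.94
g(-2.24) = -1.43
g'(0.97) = -46.05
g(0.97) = 1.37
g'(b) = (5.58*b + 1.24)/(-3.0*b^2 - 2.44*b + 4.8) + (6.0*b + 2.44)*(2.79*b^2 + 1.24*b - 4.36)/(-3.0*b^2 - 2.44*b + 4.8)^2 = (-3.0876*b^2 + 0.623999999999995*b - 4.6864)/(9.0*b^4 + 14.64*b^3 - 22.8464*b^2 - 23.424*b + 23.04)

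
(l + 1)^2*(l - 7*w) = l^3 - 7*l^2*w + 2*l^2 - 14*l*w + l - 7*w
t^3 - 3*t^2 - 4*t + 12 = (t - 3)*(t - 2)*(t + 2)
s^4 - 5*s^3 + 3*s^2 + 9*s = s*(s - 3)^2*(s + 1)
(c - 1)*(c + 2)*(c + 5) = c^3 + 6*c^2 + 3*c - 10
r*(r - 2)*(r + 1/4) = r^3 - 7*r^2/4 - r/2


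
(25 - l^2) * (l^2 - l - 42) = -l^4 + l^3 + 67*l^2 - 25*l - 1050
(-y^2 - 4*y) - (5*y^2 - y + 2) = -6*y^2 - 3*y - 2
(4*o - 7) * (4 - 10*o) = -40*o^2 + 86*o - 28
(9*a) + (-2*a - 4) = 7*a - 4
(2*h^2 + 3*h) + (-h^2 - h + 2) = h^2 + 2*h + 2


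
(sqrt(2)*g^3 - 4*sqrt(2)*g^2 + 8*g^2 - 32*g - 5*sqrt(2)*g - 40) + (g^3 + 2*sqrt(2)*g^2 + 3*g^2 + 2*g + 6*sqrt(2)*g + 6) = g^3 + sqrt(2)*g^3 - 2*sqrt(2)*g^2 + 11*g^2 - 30*g + sqrt(2)*g - 34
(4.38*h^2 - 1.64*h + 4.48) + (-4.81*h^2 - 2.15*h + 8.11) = -0.43*h^2 - 3.79*h + 12.59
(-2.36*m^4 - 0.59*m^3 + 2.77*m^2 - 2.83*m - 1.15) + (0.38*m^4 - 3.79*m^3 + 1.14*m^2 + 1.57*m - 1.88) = -1.98*m^4 - 4.38*m^3 + 3.91*m^2 - 1.26*m - 3.03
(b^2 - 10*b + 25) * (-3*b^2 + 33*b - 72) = -3*b^4 + 63*b^3 - 477*b^2 + 1545*b - 1800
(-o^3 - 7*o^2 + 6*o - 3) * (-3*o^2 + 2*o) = 3*o^5 + 19*o^4 - 32*o^3 + 21*o^2 - 6*o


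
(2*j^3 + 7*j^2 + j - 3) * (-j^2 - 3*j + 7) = -2*j^5 - 13*j^4 - 8*j^3 + 49*j^2 + 16*j - 21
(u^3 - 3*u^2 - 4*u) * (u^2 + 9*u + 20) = u^5 + 6*u^4 - 11*u^3 - 96*u^2 - 80*u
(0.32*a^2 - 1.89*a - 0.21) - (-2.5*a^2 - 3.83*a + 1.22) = 2.82*a^2 + 1.94*a - 1.43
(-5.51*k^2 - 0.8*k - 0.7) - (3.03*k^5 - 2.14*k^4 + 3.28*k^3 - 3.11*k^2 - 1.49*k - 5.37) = -3.03*k^5 + 2.14*k^4 - 3.28*k^3 - 2.4*k^2 + 0.69*k + 4.67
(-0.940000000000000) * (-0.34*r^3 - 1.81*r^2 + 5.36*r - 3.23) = 0.3196*r^3 + 1.7014*r^2 - 5.0384*r + 3.0362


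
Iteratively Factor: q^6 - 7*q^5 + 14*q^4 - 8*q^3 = (q)*(q^5 - 7*q^4 + 14*q^3 - 8*q^2) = q^2*(q^4 - 7*q^3 + 14*q^2 - 8*q) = q^2*(q - 4)*(q^3 - 3*q^2 + 2*q) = q^2*(q - 4)*(q - 1)*(q^2 - 2*q) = q^3*(q - 4)*(q - 1)*(q - 2)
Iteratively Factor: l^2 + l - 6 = (l - 2)*(l + 3)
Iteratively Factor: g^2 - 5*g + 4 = (g - 1)*(g - 4)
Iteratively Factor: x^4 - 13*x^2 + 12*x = (x)*(x^3 - 13*x + 12) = x*(x - 3)*(x^2 + 3*x - 4) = x*(x - 3)*(x + 4)*(x - 1)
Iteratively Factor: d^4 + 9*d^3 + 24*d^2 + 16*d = (d)*(d^3 + 9*d^2 + 24*d + 16) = d*(d + 4)*(d^2 + 5*d + 4) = d*(d + 4)^2*(d + 1)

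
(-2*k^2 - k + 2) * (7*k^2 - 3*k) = -14*k^4 - k^3 + 17*k^2 - 6*k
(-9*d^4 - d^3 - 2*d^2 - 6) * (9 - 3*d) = 27*d^5 - 78*d^4 - 3*d^3 - 18*d^2 + 18*d - 54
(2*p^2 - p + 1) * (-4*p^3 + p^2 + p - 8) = -8*p^5 + 6*p^4 - 3*p^3 - 16*p^2 + 9*p - 8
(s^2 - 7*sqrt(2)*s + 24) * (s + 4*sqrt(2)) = s^3 - 3*sqrt(2)*s^2 - 32*s + 96*sqrt(2)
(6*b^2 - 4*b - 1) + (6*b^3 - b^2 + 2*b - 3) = 6*b^3 + 5*b^2 - 2*b - 4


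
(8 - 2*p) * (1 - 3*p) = 6*p^2 - 26*p + 8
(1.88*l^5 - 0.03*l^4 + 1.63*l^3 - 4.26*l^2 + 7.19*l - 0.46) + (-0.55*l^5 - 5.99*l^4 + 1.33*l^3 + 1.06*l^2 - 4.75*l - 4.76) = 1.33*l^5 - 6.02*l^4 + 2.96*l^3 - 3.2*l^2 + 2.44*l - 5.22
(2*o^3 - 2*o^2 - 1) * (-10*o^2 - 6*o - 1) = -20*o^5 + 8*o^4 + 10*o^3 + 12*o^2 + 6*o + 1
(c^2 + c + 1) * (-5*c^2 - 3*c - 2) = -5*c^4 - 8*c^3 - 10*c^2 - 5*c - 2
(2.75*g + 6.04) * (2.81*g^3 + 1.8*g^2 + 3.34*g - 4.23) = 7.7275*g^4 + 21.9224*g^3 + 20.057*g^2 + 8.5411*g - 25.5492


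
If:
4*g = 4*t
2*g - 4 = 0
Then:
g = 2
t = 2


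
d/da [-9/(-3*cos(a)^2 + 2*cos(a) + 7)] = 18*(3*cos(a) - 1)*sin(a)/(-3*cos(a)^2 + 2*cos(a) + 7)^2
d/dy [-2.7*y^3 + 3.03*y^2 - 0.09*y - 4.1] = -8.1*y^2 + 6.06*y - 0.09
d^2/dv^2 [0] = 0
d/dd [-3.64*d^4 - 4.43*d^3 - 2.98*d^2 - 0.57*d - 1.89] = -14.56*d^3 - 13.29*d^2 - 5.96*d - 0.57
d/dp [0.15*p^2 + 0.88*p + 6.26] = 0.3*p + 0.88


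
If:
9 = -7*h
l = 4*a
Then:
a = l/4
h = -9/7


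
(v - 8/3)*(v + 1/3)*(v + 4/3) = v^3 - v^2 - 4*v - 32/27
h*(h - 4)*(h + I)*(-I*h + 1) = -I*h^4 + 2*h^3 + 4*I*h^3 - 8*h^2 + I*h^2 - 4*I*h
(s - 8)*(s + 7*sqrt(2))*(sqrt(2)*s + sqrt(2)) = sqrt(2)*s^3 - 7*sqrt(2)*s^2 + 14*s^2 - 98*s - 8*sqrt(2)*s - 112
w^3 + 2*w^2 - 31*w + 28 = (w - 4)*(w - 1)*(w + 7)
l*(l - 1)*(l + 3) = l^3 + 2*l^2 - 3*l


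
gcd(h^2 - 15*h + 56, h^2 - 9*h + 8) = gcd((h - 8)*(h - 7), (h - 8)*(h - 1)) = h - 8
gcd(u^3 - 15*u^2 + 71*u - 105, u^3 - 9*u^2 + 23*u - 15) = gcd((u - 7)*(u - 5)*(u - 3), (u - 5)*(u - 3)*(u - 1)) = u^2 - 8*u + 15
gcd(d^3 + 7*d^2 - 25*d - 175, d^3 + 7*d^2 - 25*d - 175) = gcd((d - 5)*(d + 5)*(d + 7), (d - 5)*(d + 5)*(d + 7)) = d^3 + 7*d^2 - 25*d - 175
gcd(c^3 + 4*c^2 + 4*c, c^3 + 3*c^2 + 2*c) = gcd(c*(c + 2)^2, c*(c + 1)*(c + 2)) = c^2 + 2*c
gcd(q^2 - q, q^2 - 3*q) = q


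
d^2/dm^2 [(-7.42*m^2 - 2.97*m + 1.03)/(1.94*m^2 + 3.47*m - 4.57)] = (77.544128*m^3 - 371.446368*m^2 - 116.386032*m - 361.06004)/(7.301384*m^6 + 39.179076*m^5 + 18.479082*m^4 - 142.804033*m^3 - 43.530621*m^2 + 217.411809*m - 95.443993)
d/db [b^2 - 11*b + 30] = 2*b - 11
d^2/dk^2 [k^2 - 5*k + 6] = 2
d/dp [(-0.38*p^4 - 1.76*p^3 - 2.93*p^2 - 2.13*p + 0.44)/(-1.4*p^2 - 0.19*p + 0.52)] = (1.064*p^5 + 2.6806*p^4 - 0.121600000000001*p^3 - 5.1709*p^2 - 1.8152*p - 1.024)/(1.96*p^4 + 0.532*p^3 - 1.4199*p^2 - 0.1976*p + 0.2704)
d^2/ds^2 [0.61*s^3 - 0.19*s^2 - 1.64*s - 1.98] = 3.66*s - 0.38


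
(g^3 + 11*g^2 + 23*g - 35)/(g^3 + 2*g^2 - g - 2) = (g^2 + 12*g + 35)/(g^2 + 3*g + 2)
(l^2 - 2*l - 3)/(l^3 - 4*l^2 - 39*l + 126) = (l + 1)/(l^2 - l - 42)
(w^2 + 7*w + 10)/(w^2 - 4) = (w + 5)/(w - 2)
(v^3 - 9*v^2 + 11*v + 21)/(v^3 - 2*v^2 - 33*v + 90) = (v^2 - 6*v - 7)/(v^2 + v - 30)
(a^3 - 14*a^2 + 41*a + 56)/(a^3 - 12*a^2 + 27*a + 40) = (a - 7)/(a - 5)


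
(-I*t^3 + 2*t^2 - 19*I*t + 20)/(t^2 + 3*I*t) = (-I*t^3 + 2*t^2 - 19*I*t + 20)/(t*(t + 3*I))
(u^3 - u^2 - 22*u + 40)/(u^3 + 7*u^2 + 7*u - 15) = (u^2 - 6*u + 8)/(u^2 + 2*u - 3)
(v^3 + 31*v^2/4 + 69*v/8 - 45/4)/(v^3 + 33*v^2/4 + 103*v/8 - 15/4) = (4*v - 3)/(4*v - 1)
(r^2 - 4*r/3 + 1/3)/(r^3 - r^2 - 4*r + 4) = (r - 1/3)/(r^2 - 4)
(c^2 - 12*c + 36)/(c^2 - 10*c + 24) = (c - 6)/(c - 4)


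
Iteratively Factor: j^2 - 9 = (j - 3)*(j + 3)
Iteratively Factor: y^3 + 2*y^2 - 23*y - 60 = (y + 4)*(y^2 - 2*y - 15) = (y - 5)*(y + 4)*(y + 3)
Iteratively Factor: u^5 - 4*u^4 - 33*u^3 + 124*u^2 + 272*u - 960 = (u + 4)*(u^4 - 8*u^3 - u^2 + 128*u - 240) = (u - 3)*(u + 4)*(u^3 - 5*u^2 - 16*u + 80) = (u - 3)*(u + 4)^2*(u^2 - 9*u + 20) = (u - 4)*(u - 3)*(u + 4)^2*(u - 5)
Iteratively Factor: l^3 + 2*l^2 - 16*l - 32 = (l + 2)*(l^2 - 16) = (l - 4)*(l + 2)*(l + 4)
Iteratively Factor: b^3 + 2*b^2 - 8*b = (b - 2)*(b^2 + 4*b) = b*(b - 2)*(b + 4)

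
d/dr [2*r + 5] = 2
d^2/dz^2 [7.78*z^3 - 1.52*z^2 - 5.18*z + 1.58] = 46.68*z - 3.04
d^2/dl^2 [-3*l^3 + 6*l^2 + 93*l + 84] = 12 - 18*l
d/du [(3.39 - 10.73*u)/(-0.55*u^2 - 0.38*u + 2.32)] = (-5.9015*u^2 + 3.729*u - 23.6054)/(0.3025*u^4 + 0.418*u^3 - 2.4076*u^2 - 1.7632*u + 5.3824)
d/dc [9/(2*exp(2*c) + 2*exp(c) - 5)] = (-36*exp(c) - 18)*exp(c)/(2*exp(2*c) + 2*exp(c) - 5)^2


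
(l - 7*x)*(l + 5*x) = l^2 - 2*l*x - 35*x^2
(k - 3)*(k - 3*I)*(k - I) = k^3 - 3*k^2 - 4*I*k^2 - 3*k + 12*I*k + 9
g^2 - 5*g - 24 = (g - 8)*(g + 3)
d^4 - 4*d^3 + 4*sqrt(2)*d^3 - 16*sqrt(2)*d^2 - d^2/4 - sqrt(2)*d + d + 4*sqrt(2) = (d - 4)*(d - 1/2)*(d + 1/2)*(d + 4*sqrt(2))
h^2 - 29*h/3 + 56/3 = (h - 7)*(h - 8/3)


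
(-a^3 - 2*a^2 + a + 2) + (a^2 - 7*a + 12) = -a^3 - a^2 - 6*a + 14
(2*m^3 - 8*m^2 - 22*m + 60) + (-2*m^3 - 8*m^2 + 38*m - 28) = -16*m^2 + 16*m + 32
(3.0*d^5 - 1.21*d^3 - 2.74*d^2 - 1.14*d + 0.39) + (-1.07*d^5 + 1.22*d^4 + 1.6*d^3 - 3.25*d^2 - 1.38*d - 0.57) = 1.93*d^5 + 1.22*d^4 + 0.39*d^3 - 5.99*d^2 - 2.52*d - 0.18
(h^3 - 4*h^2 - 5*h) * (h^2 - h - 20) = h^5 - 5*h^4 - 21*h^3 + 85*h^2 + 100*h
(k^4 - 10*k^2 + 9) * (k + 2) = k^5 + 2*k^4 - 10*k^3 - 20*k^2 + 9*k + 18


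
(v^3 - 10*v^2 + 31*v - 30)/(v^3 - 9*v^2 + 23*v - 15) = (v - 2)/(v - 1)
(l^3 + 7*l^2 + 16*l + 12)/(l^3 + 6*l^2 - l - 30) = (l^2 + 4*l + 4)/(l^2 + 3*l - 10)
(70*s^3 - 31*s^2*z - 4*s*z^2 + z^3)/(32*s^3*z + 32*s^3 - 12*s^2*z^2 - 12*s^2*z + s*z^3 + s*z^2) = (70*s^3 - 31*s^2*z - 4*s*z^2 + z^3)/(s*(32*s^2*z + 32*s^2 - 12*s*z^2 - 12*s*z + z^3 + z^2))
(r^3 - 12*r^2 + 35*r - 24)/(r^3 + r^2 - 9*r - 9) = (r^2 - 9*r + 8)/(r^2 + 4*r + 3)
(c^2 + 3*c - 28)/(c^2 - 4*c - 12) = (-c^2 - 3*c + 28)/(-c^2 + 4*c + 12)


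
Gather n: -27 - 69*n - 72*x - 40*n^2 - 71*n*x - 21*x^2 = -40*n^2 + n*(-71*x - 69) - 21*x^2 - 72*x - 27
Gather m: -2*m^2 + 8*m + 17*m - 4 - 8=-2*m^2 + 25*m - 12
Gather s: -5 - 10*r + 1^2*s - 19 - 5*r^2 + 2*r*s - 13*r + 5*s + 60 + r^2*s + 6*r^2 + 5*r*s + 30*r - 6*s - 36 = r^2 + 7*r + s*(r^2 + 7*r)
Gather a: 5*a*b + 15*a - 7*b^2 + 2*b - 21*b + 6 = a*(5*b + 15) - 7*b^2 - 19*b + 6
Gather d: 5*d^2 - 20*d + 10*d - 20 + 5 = 5*d^2 - 10*d - 15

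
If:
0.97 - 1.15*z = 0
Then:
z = 0.84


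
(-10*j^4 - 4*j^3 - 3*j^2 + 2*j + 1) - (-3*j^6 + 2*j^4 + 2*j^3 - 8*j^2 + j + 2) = 3*j^6 - 12*j^4 - 6*j^3 + 5*j^2 + j - 1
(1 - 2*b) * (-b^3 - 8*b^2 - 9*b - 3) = 2*b^4 + 15*b^3 + 10*b^2 - 3*b - 3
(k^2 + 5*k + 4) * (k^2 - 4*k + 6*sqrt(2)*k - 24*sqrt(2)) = k^4 + k^3 + 6*sqrt(2)*k^3 - 16*k^2 + 6*sqrt(2)*k^2 - 96*sqrt(2)*k - 16*k - 96*sqrt(2)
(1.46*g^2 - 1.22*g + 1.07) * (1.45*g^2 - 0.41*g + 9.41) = 2.117*g^4 - 2.3676*g^3 + 15.7903*g^2 - 11.9189*g + 10.0687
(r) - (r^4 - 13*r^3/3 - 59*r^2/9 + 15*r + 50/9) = -r^4 + 13*r^3/3 + 59*r^2/9 - 14*r - 50/9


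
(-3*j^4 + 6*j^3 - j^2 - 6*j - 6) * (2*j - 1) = -6*j^5 + 15*j^4 - 8*j^3 - 11*j^2 - 6*j + 6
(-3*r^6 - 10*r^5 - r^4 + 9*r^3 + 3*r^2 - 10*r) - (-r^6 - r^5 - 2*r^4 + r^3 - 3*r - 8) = -2*r^6 - 9*r^5 + r^4 + 8*r^3 + 3*r^2 - 7*r + 8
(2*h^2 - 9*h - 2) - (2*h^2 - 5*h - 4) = 2 - 4*h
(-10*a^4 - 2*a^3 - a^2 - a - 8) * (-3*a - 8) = 30*a^5 + 86*a^4 + 19*a^3 + 11*a^2 + 32*a + 64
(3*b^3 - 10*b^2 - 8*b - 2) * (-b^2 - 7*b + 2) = -3*b^5 - 11*b^4 + 84*b^3 + 38*b^2 - 2*b - 4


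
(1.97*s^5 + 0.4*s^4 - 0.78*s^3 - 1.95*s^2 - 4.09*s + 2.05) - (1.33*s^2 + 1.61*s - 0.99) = 1.97*s^5 + 0.4*s^4 - 0.78*s^3 - 3.28*s^2 - 5.7*s + 3.04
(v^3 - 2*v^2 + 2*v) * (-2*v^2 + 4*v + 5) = -2*v^5 + 8*v^4 - 7*v^3 - 2*v^2 + 10*v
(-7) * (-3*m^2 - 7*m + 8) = 21*m^2 + 49*m - 56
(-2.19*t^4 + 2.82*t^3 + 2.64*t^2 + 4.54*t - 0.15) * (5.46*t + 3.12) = -11.9574*t^5 + 8.5644*t^4 + 23.2128*t^3 + 33.0252*t^2 + 13.3458*t - 0.468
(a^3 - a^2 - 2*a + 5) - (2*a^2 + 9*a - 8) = a^3 - 3*a^2 - 11*a + 13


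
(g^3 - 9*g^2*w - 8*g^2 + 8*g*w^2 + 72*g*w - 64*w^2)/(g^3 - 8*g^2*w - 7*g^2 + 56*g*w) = (g^2 - g*w - 8*g + 8*w)/(g*(g - 7))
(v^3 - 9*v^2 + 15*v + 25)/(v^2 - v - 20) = (v^2 - 4*v - 5)/(v + 4)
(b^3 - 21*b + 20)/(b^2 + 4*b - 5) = b - 4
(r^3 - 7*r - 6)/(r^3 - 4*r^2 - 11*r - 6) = (r^2 - r - 6)/(r^2 - 5*r - 6)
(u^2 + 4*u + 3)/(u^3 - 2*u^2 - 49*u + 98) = (u^2 + 4*u + 3)/(u^3 - 2*u^2 - 49*u + 98)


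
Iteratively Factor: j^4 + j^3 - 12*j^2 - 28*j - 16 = (j + 1)*(j^3 - 12*j - 16) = (j - 4)*(j + 1)*(j^2 + 4*j + 4) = (j - 4)*(j + 1)*(j + 2)*(j + 2)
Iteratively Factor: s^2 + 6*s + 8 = (s + 2)*(s + 4)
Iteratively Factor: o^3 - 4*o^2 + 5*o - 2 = (o - 1)*(o^2 - 3*o + 2) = (o - 1)^2*(o - 2)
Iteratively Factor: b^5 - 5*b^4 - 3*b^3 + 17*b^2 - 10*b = (b - 5)*(b^4 - 3*b^2 + 2*b) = (b - 5)*(b - 1)*(b^3 + b^2 - 2*b) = b*(b - 5)*(b - 1)*(b^2 + b - 2) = b*(b - 5)*(b - 1)^2*(b + 2)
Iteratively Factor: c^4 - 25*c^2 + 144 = (c + 4)*(c^3 - 4*c^2 - 9*c + 36) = (c - 4)*(c + 4)*(c^2 - 9) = (c - 4)*(c + 3)*(c + 4)*(c - 3)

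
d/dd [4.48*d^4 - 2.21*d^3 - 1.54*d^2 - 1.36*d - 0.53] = 17.92*d^3 - 6.63*d^2 - 3.08*d - 1.36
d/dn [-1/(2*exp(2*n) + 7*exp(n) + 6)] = (4*exp(n) + 7)*exp(n)/(2*exp(2*n) + 7*exp(n) + 6)^2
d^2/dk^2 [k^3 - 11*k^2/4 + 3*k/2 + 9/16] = 6*k - 11/2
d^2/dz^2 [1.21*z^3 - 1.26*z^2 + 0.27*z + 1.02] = 7.26*z - 2.52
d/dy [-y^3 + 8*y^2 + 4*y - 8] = -3*y^2 + 16*y + 4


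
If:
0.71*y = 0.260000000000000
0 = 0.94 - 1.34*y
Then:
No Solution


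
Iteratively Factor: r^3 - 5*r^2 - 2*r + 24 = (r - 3)*(r^2 - 2*r - 8) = (r - 3)*(r + 2)*(r - 4)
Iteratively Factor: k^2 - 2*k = (k)*(k - 2)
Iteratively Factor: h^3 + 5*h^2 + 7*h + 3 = (h + 1)*(h^2 + 4*h + 3) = (h + 1)^2*(h + 3)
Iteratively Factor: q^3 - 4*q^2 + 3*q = (q)*(q^2 - 4*q + 3) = q*(q - 3)*(q - 1)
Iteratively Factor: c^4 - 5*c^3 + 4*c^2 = (c)*(c^3 - 5*c^2 + 4*c) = c*(c - 1)*(c^2 - 4*c) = c^2*(c - 1)*(c - 4)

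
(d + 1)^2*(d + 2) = d^3 + 4*d^2 + 5*d + 2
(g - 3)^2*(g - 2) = g^3 - 8*g^2 + 21*g - 18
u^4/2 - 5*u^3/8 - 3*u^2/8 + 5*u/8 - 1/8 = (u/2 + 1/2)*(u - 1)^2*(u - 1/4)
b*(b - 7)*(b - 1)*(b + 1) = b^4 - 7*b^3 - b^2 + 7*b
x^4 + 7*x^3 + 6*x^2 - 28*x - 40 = (x - 2)*(x + 2)^2*(x + 5)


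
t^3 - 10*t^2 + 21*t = t*(t - 7)*(t - 3)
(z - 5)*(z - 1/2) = z^2 - 11*z/2 + 5/2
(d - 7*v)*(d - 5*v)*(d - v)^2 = d^4 - 14*d^3*v + 60*d^2*v^2 - 82*d*v^3 + 35*v^4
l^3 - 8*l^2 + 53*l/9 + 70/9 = (l - 7)*(l - 5/3)*(l + 2/3)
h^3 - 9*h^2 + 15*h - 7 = (h - 7)*(h - 1)^2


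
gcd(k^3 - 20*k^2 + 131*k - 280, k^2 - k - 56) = k - 8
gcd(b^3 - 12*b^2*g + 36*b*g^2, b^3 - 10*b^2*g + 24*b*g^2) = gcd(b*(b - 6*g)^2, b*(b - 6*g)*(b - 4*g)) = b^2 - 6*b*g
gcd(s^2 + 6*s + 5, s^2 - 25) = s + 5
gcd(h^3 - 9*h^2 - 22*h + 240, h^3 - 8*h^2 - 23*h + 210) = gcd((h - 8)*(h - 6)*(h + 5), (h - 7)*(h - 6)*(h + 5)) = h^2 - h - 30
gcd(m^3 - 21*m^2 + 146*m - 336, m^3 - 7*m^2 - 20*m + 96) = m - 8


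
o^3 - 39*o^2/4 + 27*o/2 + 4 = (o - 8)*(o - 2)*(o + 1/4)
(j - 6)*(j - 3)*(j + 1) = j^3 - 8*j^2 + 9*j + 18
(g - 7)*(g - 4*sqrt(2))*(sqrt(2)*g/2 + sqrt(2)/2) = sqrt(2)*g^3/2 - 3*sqrt(2)*g^2 - 4*g^2 - 7*sqrt(2)*g/2 + 24*g + 28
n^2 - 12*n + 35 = (n - 7)*(n - 5)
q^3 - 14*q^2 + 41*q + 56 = (q - 8)*(q - 7)*(q + 1)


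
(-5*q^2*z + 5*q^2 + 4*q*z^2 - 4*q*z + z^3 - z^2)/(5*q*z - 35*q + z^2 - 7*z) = (-q*z + q + z^2 - z)/(z - 7)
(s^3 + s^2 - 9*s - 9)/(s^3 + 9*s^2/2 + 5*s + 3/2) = 2*(s - 3)/(2*s + 1)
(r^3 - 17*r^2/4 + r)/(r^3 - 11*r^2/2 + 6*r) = (4*r - 1)/(2*(2*r - 3))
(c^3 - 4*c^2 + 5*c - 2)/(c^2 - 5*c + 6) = (c^2 - 2*c + 1)/(c - 3)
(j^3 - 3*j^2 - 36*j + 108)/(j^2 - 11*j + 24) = (j^2 - 36)/(j - 8)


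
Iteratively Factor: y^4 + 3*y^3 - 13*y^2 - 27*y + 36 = (y - 1)*(y^3 + 4*y^2 - 9*y - 36) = (y - 1)*(y + 4)*(y^2 - 9) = (y - 1)*(y + 3)*(y + 4)*(y - 3)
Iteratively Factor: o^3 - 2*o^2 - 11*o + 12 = (o + 3)*(o^2 - 5*o + 4) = (o - 4)*(o + 3)*(o - 1)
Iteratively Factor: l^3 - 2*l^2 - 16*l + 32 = (l + 4)*(l^2 - 6*l + 8) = (l - 4)*(l + 4)*(l - 2)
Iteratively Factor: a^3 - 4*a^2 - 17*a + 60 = (a + 4)*(a^2 - 8*a + 15) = (a - 3)*(a + 4)*(a - 5)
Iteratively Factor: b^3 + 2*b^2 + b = (b + 1)*(b^2 + b) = b*(b + 1)*(b + 1)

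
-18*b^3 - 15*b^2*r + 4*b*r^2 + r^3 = (-3*b + r)*(b + r)*(6*b + r)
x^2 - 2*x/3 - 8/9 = (x - 4/3)*(x + 2/3)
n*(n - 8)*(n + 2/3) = n^3 - 22*n^2/3 - 16*n/3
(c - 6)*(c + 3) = c^2 - 3*c - 18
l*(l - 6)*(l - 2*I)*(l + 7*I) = l^4 - 6*l^3 + 5*I*l^3 + 14*l^2 - 30*I*l^2 - 84*l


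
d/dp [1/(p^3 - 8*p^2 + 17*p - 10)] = (-3*p^2 + 16*p - 17)/(p^3 - 8*p^2 + 17*p - 10)^2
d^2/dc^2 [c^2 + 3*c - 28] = 2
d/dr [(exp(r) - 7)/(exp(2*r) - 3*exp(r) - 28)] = -exp(r)/(exp(2*r) + 8*exp(r) + 16)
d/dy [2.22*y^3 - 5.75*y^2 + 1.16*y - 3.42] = 6.66*y^2 - 11.5*y + 1.16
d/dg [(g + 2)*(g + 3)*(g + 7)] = 3*g^2 + 24*g + 41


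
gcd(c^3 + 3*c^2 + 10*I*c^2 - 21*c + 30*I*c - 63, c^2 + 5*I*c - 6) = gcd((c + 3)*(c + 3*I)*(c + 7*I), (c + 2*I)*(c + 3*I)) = c + 3*I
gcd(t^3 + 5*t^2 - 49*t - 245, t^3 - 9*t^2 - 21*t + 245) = t^2 - 2*t - 35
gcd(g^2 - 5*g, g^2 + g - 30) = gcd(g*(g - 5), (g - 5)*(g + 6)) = g - 5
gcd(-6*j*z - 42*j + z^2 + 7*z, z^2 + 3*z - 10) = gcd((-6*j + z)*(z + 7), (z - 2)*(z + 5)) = 1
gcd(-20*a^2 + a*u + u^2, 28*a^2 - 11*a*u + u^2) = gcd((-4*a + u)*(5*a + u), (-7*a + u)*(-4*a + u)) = -4*a + u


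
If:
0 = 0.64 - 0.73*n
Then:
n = 0.88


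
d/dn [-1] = 0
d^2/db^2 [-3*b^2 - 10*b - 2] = -6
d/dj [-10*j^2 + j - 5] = 1 - 20*j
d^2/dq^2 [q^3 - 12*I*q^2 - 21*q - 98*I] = 6*q - 24*I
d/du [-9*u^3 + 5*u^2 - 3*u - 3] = -27*u^2 + 10*u - 3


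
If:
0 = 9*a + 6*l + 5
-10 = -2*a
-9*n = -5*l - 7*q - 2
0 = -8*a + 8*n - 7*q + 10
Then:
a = 5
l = -25/3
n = -209/3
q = -1762/21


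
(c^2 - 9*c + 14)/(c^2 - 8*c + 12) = (c - 7)/(c - 6)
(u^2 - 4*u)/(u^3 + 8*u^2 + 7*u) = (u - 4)/(u^2 + 8*u + 7)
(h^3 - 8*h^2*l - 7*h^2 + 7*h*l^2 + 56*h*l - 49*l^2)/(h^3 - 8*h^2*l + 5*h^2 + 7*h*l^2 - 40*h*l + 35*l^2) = (h - 7)/(h + 5)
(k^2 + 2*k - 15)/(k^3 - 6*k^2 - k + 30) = (k + 5)/(k^2 - 3*k - 10)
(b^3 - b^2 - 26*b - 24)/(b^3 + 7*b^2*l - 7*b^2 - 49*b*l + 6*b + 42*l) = (b^2 + 5*b + 4)/(b^2 + 7*b*l - b - 7*l)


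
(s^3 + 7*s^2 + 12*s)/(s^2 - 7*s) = (s^2 + 7*s + 12)/(s - 7)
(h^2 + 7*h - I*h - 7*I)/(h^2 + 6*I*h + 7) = (h + 7)/(h + 7*I)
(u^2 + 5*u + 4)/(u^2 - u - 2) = (u + 4)/(u - 2)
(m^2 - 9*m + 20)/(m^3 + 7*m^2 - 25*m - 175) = (m - 4)/(m^2 + 12*m + 35)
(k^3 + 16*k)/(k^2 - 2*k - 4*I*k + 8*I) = k*(k + 4*I)/(k - 2)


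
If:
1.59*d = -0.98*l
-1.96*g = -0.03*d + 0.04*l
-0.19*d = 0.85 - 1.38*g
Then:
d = -6.90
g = -0.33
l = 11.20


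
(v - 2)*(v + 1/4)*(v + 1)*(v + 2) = v^4 + 5*v^3/4 - 15*v^2/4 - 5*v - 1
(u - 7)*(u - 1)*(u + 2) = u^3 - 6*u^2 - 9*u + 14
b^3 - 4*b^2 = b^2*(b - 4)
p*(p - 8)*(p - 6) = p^3 - 14*p^2 + 48*p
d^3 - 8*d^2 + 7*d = d*(d - 7)*(d - 1)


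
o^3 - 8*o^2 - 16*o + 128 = (o - 8)*(o - 4)*(o + 4)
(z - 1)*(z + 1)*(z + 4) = z^3 + 4*z^2 - z - 4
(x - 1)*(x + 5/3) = x^2 + 2*x/3 - 5/3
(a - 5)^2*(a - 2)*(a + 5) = a^4 - 7*a^3 - 15*a^2 + 175*a - 250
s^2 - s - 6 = (s - 3)*(s + 2)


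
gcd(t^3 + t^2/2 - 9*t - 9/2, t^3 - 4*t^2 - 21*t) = t + 3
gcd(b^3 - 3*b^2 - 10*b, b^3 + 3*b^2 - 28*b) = b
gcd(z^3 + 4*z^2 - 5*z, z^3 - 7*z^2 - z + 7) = z - 1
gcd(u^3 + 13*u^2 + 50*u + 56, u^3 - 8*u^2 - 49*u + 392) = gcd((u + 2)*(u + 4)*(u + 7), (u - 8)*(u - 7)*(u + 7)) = u + 7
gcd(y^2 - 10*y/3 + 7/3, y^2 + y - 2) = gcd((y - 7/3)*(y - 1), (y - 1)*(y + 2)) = y - 1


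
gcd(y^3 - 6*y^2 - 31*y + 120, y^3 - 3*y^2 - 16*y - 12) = 1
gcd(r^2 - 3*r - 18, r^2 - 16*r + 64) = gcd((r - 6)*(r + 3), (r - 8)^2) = 1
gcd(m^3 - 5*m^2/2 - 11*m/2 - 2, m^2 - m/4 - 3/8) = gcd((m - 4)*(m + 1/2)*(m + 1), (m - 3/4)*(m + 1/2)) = m + 1/2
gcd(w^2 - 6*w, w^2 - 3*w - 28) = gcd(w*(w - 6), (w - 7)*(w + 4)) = 1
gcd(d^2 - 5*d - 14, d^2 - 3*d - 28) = d - 7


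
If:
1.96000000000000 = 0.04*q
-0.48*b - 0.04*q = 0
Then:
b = -4.08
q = 49.00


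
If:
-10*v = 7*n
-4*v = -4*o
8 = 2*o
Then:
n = -40/7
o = 4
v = 4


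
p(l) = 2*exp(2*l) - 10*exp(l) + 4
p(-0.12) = -3.30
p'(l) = 4*exp(2*l) - 10*exp(l)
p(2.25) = 89.16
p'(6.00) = 646984.88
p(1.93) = 30.04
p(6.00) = 321479.29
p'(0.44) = -5.88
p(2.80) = 380.41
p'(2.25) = 265.19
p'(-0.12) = -5.72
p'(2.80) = 917.26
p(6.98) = 2300153.81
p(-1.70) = 2.24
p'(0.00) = -6.00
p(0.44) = -6.71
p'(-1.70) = -1.69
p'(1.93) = 120.97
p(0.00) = -4.00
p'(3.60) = 4991.74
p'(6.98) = 4611048.80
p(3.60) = 2316.88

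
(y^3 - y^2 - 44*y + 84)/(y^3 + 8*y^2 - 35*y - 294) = (y - 2)/(y + 7)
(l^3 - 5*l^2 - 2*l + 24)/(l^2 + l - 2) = (l^2 - 7*l + 12)/(l - 1)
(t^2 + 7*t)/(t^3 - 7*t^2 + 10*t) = (t + 7)/(t^2 - 7*t + 10)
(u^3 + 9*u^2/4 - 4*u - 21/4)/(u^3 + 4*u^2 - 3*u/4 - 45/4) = (4*u^2 - 3*u - 7)/(4*u^2 + 4*u - 15)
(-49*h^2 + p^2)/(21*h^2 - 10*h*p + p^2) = (7*h + p)/(-3*h + p)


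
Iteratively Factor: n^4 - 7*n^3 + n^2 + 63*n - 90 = (n - 5)*(n^3 - 2*n^2 - 9*n + 18) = (n - 5)*(n + 3)*(n^2 - 5*n + 6) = (n - 5)*(n - 3)*(n + 3)*(n - 2)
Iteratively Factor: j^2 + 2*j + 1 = (j + 1)*(j + 1)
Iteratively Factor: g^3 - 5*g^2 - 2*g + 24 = (g - 3)*(g^2 - 2*g - 8) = (g - 3)*(g + 2)*(g - 4)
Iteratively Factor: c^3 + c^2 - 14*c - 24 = (c + 3)*(c^2 - 2*c - 8) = (c + 2)*(c + 3)*(c - 4)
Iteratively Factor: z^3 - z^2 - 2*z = (z - 2)*(z^2 + z) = (z - 2)*(z + 1)*(z)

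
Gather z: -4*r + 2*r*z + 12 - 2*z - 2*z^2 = -4*r - 2*z^2 + z*(2*r - 2) + 12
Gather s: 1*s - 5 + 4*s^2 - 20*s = 4*s^2 - 19*s - 5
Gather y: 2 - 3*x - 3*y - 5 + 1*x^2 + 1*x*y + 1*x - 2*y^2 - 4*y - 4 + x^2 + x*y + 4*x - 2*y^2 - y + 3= 2*x^2 + 2*x - 4*y^2 + y*(2*x - 8) - 4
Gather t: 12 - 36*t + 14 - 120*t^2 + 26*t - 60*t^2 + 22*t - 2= -180*t^2 + 12*t + 24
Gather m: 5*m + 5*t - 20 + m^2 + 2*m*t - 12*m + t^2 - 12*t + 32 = m^2 + m*(2*t - 7) + t^2 - 7*t + 12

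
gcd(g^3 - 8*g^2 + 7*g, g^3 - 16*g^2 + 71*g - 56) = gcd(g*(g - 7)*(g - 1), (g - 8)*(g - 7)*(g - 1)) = g^2 - 8*g + 7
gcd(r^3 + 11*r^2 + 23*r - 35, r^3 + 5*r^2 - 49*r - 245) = r^2 + 12*r + 35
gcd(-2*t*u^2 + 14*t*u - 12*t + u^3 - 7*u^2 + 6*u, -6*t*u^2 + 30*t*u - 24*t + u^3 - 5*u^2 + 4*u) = u - 1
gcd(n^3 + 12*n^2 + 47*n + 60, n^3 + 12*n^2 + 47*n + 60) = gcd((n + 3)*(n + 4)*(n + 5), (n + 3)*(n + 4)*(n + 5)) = n^3 + 12*n^2 + 47*n + 60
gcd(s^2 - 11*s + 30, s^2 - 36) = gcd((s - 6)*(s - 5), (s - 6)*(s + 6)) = s - 6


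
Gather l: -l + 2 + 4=6 - l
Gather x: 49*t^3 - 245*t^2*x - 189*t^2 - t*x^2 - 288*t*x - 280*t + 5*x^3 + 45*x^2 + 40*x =49*t^3 - 189*t^2 - 280*t + 5*x^3 + x^2*(45 - t) + x*(-245*t^2 - 288*t + 40)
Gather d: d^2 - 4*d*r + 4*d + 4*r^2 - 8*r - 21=d^2 + d*(4 - 4*r) + 4*r^2 - 8*r - 21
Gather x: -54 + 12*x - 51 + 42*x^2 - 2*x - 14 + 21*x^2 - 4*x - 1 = 63*x^2 + 6*x - 120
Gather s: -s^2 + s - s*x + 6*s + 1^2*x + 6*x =-s^2 + s*(7 - x) + 7*x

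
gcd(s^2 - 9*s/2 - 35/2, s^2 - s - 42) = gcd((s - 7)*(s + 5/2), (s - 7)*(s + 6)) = s - 7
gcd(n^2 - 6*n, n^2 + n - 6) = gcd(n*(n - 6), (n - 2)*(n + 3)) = 1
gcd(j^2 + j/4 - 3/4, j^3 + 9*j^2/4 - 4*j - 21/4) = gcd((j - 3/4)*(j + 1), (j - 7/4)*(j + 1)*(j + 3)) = j + 1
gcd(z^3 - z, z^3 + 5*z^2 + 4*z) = z^2 + z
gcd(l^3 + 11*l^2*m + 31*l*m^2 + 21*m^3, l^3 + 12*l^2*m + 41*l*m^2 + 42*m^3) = l^2 + 10*l*m + 21*m^2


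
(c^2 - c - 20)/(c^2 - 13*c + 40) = (c + 4)/(c - 8)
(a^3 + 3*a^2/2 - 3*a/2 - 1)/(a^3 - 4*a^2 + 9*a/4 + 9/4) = 2*(a^2 + a - 2)/(2*a^2 - 9*a + 9)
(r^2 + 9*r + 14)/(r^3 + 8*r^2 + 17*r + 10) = (r + 7)/(r^2 + 6*r + 5)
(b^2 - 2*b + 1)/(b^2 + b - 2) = (b - 1)/(b + 2)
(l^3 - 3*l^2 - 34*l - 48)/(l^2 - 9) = (l^2 - 6*l - 16)/(l - 3)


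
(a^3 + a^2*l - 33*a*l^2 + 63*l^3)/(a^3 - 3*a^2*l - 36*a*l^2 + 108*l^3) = (a^2 + 4*a*l - 21*l^2)/(a^2 - 36*l^2)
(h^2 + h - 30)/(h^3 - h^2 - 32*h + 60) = 1/(h - 2)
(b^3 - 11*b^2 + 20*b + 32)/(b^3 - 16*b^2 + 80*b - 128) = (b + 1)/(b - 4)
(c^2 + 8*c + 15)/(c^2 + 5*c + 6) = (c + 5)/(c + 2)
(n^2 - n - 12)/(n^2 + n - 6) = (n - 4)/(n - 2)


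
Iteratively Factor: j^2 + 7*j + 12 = (j + 3)*(j + 4)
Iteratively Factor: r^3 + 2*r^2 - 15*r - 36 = (r + 3)*(r^2 - r - 12) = (r + 3)^2*(r - 4)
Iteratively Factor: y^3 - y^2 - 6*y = (y - 3)*(y^2 + 2*y) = (y - 3)*(y + 2)*(y)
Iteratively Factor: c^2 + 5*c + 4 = (c + 4)*(c + 1)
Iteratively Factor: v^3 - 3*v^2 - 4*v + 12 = (v - 3)*(v^2 - 4) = (v - 3)*(v - 2)*(v + 2)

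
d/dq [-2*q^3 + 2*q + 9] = 2 - 6*q^2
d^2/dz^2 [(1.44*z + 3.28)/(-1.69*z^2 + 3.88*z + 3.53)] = ((1.44*z + 3.28)*(3.38*z - 3.88)*(6.76*z - 7.76) + (14.6016*z - 0.0879999999999992)*(-1.69*z^2 + 3.88*z + 3.53))/(-1.69*z^2 + 3.88*z + 3.53)^3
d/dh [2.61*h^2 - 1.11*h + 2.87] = 5.22*h - 1.11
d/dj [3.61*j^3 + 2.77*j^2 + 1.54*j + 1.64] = 10.83*j^2 + 5.54*j + 1.54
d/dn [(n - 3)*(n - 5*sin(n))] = n + (3 - n)*(5*cos(n) - 1) - 5*sin(n)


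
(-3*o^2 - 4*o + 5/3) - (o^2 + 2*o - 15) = -4*o^2 - 6*o + 50/3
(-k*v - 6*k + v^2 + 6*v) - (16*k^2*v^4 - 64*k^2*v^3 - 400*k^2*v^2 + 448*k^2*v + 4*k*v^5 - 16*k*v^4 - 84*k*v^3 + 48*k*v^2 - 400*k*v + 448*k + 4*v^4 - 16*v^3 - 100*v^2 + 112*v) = -16*k^2*v^4 + 64*k^2*v^3 + 400*k^2*v^2 - 448*k^2*v - 4*k*v^5 + 16*k*v^4 + 84*k*v^3 - 48*k*v^2 + 399*k*v - 454*k - 4*v^4 + 16*v^3 + 101*v^2 - 106*v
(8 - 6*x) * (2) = 16 - 12*x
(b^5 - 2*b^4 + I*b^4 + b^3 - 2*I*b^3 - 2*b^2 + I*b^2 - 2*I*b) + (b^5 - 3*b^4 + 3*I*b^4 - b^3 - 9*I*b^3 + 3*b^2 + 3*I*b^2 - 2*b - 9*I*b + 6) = 2*b^5 - 5*b^4 + 4*I*b^4 - 11*I*b^3 + b^2 + 4*I*b^2 - 2*b - 11*I*b + 6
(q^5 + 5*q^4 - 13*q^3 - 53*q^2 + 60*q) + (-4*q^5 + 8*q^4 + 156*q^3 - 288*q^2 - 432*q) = -3*q^5 + 13*q^4 + 143*q^3 - 341*q^2 - 372*q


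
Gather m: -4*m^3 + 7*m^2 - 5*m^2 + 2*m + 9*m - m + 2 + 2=-4*m^3 + 2*m^2 + 10*m + 4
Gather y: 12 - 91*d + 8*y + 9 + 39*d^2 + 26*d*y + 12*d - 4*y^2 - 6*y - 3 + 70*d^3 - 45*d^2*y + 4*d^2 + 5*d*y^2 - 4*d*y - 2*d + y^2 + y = 70*d^3 + 43*d^2 - 81*d + y^2*(5*d - 3) + y*(-45*d^2 + 22*d + 3) + 18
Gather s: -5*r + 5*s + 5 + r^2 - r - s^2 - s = r^2 - 6*r - s^2 + 4*s + 5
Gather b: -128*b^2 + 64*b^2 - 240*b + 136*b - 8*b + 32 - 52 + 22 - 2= -64*b^2 - 112*b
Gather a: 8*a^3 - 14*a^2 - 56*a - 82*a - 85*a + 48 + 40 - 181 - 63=8*a^3 - 14*a^2 - 223*a - 156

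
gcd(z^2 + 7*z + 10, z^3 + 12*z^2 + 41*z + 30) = z + 5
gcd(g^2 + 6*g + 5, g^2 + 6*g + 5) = g^2 + 6*g + 5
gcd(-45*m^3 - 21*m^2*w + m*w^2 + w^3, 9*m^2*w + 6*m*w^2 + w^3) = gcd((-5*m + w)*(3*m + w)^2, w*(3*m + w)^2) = 9*m^2 + 6*m*w + w^2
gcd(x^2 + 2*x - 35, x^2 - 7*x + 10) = x - 5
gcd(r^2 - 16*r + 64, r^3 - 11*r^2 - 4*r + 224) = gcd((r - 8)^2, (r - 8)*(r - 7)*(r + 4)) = r - 8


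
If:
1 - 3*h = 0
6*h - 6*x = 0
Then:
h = 1/3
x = 1/3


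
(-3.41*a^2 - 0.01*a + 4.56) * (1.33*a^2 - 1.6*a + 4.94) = -4.5353*a^4 + 5.4427*a^3 - 10.7646*a^2 - 7.3454*a + 22.5264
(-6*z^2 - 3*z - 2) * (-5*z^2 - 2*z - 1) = 30*z^4 + 27*z^3 + 22*z^2 + 7*z + 2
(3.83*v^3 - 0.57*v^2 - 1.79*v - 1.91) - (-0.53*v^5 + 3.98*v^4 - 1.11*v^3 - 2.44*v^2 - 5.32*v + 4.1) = 0.53*v^5 - 3.98*v^4 + 4.94*v^3 + 1.87*v^2 + 3.53*v - 6.01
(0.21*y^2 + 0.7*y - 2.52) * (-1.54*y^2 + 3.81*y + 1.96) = -0.3234*y^4 - 0.2779*y^3 + 6.9594*y^2 - 8.2292*y - 4.9392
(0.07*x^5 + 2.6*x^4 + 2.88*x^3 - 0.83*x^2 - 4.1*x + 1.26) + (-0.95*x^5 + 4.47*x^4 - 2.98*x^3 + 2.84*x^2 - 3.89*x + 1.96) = -0.88*x^5 + 7.07*x^4 - 0.1*x^3 + 2.01*x^2 - 7.99*x + 3.22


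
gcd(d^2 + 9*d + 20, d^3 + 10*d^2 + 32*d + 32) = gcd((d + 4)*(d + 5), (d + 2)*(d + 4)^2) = d + 4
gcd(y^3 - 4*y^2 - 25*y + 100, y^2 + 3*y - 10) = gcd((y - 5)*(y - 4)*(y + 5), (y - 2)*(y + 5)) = y + 5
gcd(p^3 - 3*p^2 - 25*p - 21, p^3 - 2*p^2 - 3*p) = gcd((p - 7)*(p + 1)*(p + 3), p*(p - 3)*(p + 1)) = p + 1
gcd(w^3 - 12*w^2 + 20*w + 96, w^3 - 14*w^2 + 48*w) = w^2 - 14*w + 48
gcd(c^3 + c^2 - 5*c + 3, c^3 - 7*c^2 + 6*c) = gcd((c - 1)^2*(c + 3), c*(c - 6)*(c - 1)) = c - 1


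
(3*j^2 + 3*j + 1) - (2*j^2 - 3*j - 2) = j^2 + 6*j + 3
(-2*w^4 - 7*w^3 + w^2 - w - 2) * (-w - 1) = 2*w^5 + 9*w^4 + 6*w^3 + 3*w + 2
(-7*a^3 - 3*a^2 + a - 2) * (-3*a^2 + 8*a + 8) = 21*a^5 - 47*a^4 - 83*a^3 - 10*a^2 - 8*a - 16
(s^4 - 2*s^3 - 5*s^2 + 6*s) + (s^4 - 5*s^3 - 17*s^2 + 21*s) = 2*s^4 - 7*s^3 - 22*s^2 + 27*s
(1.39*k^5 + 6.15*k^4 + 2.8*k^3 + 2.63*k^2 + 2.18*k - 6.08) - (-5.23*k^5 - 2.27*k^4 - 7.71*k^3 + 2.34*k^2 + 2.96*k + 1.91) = 6.62*k^5 + 8.42*k^4 + 10.51*k^3 + 0.29*k^2 - 0.78*k - 7.99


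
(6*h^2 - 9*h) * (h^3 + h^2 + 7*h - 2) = 6*h^5 - 3*h^4 + 33*h^3 - 75*h^2 + 18*h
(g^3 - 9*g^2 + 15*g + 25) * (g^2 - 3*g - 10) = g^5 - 12*g^4 + 32*g^3 + 70*g^2 - 225*g - 250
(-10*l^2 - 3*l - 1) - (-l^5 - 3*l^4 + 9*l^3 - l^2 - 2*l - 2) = l^5 + 3*l^4 - 9*l^3 - 9*l^2 - l + 1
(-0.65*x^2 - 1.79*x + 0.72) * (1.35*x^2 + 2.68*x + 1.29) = -0.8775*x^4 - 4.1585*x^3 - 4.6637*x^2 - 0.3795*x + 0.9288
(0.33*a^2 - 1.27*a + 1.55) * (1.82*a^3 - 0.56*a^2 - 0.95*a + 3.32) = 0.6006*a^5 - 2.4962*a^4 + 3.2187*a^3 + 1.4341*a^2 - 5.6889*a + 5.146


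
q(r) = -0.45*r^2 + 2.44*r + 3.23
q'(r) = 2.44 - 0.9*r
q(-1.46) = -1.29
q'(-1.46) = 3.75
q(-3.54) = -11.05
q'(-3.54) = 5.63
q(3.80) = 6.00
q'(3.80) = -0.98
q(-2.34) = -4.94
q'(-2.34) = 4.55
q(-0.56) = 1.72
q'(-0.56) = 2.94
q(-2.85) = -7.38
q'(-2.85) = 5.00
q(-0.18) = 2.78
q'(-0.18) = 2.60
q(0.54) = 4.42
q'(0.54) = 1.95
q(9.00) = -11.26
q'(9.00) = -5.66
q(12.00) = -32.29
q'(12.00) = -8.36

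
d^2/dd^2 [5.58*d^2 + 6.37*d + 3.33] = 11.1600000000000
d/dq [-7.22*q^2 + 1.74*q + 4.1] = 1.74 - 14.44*q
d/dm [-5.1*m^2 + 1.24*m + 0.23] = 1.24 - 10.2*m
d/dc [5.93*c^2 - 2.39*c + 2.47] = 11.86*c - 2.39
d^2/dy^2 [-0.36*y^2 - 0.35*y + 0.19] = -0.720000000000000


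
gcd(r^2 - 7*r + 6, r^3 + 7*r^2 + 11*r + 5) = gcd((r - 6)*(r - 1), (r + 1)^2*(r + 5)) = 1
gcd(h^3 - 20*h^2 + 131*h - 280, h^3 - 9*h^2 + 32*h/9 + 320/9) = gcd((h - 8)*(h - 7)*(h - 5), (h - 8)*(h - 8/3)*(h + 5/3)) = h - 8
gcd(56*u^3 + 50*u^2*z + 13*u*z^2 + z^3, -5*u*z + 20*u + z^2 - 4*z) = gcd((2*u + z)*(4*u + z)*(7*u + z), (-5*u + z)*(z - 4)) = 1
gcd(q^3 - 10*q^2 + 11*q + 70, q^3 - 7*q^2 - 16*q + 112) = q - 7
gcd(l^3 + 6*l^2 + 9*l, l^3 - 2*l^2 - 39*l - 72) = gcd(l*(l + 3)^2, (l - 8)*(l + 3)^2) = l^2 + 6*l + 9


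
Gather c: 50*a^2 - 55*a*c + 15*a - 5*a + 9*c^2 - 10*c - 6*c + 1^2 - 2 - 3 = 50*a^2 + 10*a + 9*c^2 + c*(-55*a - 16) - 4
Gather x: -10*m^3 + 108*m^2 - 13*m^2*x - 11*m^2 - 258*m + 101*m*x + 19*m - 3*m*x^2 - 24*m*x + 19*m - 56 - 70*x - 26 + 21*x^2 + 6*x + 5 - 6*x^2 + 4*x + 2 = -10*m^3 + 97*m^2 - 220*m + x^2*(15 - 3*m) + x*(-13*m^2 + 77*m - 60) - 75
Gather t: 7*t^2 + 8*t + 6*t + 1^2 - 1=7*t^2 + 14*t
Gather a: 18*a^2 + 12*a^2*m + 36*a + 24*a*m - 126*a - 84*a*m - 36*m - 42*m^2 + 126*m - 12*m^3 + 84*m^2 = a^2*(12*m + 18) + a*(-60*m - 90) - 12*m^3 + 42*m^2 + 90*m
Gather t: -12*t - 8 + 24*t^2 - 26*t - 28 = 24*t^2 - 38*t - 36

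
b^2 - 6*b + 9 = (b - 3)^2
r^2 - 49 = (r - 7)*(r + 7)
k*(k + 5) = k^2 + 5*k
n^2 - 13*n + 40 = (n - 8)*(n - 5)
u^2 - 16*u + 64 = (u - 8)^2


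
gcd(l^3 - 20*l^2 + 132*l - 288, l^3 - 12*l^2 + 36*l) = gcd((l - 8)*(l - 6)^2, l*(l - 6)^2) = l^2 - 12*l + 36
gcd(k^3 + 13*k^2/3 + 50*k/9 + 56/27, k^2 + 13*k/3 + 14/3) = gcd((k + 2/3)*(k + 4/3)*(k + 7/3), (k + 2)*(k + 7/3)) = k + 7/3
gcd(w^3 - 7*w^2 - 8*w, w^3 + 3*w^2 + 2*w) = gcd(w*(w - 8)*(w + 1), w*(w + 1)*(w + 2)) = w^2 + w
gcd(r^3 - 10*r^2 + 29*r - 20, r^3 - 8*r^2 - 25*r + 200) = r - 5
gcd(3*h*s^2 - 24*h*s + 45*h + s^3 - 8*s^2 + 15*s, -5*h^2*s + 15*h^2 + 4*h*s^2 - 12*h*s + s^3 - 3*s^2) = s - 3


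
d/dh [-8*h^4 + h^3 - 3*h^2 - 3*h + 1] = -32*h^3 + 3*h^2 - 6*h - 3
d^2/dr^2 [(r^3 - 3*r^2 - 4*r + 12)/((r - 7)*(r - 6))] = 24*(7*r^3 - 102*r^2 + 444*r - 496)/(r^6 - 39*r^5 + 633*r^4 - 5473*r^3 + 26586*r^2 - 68796*r + 74088)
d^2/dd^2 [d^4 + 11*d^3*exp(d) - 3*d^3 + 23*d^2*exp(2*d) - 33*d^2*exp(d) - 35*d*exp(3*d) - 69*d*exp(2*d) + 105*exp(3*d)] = 11*d^3*exp(d) + 92*d^2*exp(2*d) + 33*d^2*exp(d) + 12*d^2 - 315*d*exp(3*d) - 92*d*exp(2*d) - 66*d*exp(d) - 18*d + 735*exp(3*d) - 230*exp(2*d) - 66*exp(d)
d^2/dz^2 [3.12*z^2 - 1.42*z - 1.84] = 6.24000000000000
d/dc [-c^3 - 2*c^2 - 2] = c*(-3*c - 4)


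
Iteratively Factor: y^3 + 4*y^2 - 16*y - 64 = (y + 4)*(y^2 - 16) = (y + 4)^2*(y - 4)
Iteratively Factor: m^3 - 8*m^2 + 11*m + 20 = (m - 5)*(m^2 - 3*m - 4) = (m - 5)*(m + 1)*(m - 4)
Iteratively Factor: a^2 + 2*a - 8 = (a + 4)*(a - 2)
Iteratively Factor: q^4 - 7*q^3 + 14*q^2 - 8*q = (q - 2)*(q^3 - 5*q^2 + 4*q) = (q - 2)*(q - 1)*(q^2 - 4*q) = (q - 4)*(q - 2)*(q - 1)*(q)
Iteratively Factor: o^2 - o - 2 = (o + 1)*(o - 2)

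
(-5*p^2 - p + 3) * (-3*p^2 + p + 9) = 15*p^4 - 2*p^3 - 55*p^2 - 6*p + 27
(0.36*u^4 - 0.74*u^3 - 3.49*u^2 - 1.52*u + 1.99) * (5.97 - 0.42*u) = -0.1512*u^5 + 2.46*u^4 - 2.952*u^3 - 20.1969*u^2 - 9.9102*u + 11.8803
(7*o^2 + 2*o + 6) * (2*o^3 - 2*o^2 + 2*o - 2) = 14*o^5 - 10*o^4 + 22*o^3 - 22*o^2 + 8*o - 12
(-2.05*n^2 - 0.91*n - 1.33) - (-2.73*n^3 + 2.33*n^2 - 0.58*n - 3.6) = 2.73*n^3 - 4.38*n^2 - 0.33*n + 2.27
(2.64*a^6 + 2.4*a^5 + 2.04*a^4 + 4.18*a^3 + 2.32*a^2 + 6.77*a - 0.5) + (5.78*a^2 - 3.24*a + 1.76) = 2.64*a^6 + 2.4*a^5 + 2.04*a^4 + 4.18*a^3 + 8.1*a^2 + 3.53*a + 1.26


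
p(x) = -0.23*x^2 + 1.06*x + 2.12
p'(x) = 1.06 - 0.46*x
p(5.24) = 1.36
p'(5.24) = -1.35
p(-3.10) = -3.38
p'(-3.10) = 2.49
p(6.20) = -0.15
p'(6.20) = -1.79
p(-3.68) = -4.90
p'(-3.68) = 2.75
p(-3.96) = -5.68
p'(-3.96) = 2.88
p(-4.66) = -7.81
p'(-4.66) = 3.20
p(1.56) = 3.21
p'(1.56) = 0.34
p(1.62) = 3.23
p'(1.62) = 0.31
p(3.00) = 3.23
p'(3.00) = -0.32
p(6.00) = 0.20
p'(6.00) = -1.70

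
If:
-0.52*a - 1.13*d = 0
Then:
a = -2.17307692307692*d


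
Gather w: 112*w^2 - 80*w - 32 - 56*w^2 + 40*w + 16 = 56*w^2 - 40*w - 16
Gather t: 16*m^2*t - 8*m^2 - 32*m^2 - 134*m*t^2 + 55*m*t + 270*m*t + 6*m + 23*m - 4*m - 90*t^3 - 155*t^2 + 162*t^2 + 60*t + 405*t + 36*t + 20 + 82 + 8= -40*m^2 + 25*m - 90*t^3 + t^2*(7 - 134*m) + t*(16*m^2 + 325*m + 501) + 110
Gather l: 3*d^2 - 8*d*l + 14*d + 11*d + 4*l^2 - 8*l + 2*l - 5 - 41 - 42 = 3*d^2 + 25*d + 4*l^2 + l*(-8*d - 6) - 88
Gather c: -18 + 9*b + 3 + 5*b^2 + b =5*b^2 + 10*b - 15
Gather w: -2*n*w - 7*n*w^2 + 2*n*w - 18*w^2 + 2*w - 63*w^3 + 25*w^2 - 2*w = -63*w^3 + w^2*(7 - 7*n)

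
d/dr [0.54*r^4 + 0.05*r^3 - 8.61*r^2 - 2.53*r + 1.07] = 2.16*r^3 + 0.15*r^2 - 17.22*r - 2.53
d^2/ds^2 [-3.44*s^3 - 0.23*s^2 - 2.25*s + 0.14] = -20.64*s - 0.46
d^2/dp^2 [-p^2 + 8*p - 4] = -2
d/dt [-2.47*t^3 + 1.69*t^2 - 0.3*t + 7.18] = -7.41*t^2 + 3.38*t - 0.3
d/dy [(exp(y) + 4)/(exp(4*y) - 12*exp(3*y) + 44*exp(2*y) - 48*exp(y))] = (-3*exp(4*y) + 8*exp(3*y) + 100*exp(2*y) - 352*exp(y) + 192)*exp(-y)/(exp(6*y) - 24*exp(5*y) + 232*exp(4*y) - 1152*exp(3*y) + 3088*exp(2*y) - 4224*exp(y) + 2304)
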